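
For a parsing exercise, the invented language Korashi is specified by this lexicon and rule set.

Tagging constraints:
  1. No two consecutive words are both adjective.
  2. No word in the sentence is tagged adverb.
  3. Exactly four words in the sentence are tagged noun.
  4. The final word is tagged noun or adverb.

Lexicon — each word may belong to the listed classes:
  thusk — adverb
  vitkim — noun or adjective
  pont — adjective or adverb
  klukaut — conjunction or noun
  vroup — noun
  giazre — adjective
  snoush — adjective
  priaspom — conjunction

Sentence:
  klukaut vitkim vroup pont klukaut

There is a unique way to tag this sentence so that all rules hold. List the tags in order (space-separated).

noun noun noun adjective noun

Candidates per position — 1:klukaut {conjunction,noun}; 2:vitkim {noun,adjective}; 3:vroup {noun}; 4:pont {adjective,adverb}; 5:klukaut {conjunction,noun}.
Position 1: tagging it conjunction would leave rule 3 unsatisfiable, so it must be noun.
Position 2: tagging it adjective would leave rule 3 unsatisfiable, so it must be noun.
Position 4: tagging it adverb would leave rule 2 unsatisfiable, so it must be adjective.
Position 5: tagging it conjunction would leave rule 3 unsatisfiable, so it must be noun.
The unique satisfying tagging is: noun noun noun adjective noun.
Check: rule 1 ok; rule 2 ok; rule 3 ok; rule 4 ok.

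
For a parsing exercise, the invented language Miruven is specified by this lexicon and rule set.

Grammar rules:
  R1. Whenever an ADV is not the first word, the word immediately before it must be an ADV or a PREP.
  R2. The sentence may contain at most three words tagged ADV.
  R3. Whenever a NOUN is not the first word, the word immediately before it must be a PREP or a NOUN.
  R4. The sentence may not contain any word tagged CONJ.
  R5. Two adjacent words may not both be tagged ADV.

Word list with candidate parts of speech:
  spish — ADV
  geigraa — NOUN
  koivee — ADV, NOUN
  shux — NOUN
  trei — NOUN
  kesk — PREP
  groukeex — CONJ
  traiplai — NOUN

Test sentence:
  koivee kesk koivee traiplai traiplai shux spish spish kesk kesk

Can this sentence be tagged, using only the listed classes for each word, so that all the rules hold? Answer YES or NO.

Candidates per position — 1:koivee {ADV,NOUN}; 2:kesk {PREP}; 3:koivee {ADV,NOUN}; 4:traiplai {NOUN}; 5:traiplai {NOUN}; 6:shux {NOUN}; 7:spish {ADV}; 8:spish {ADV}; 9:kesk {PREP}; 10:kesk {PREP}.
Rule 1 cannot be satisfied by any choice of tags from the lexicon.
So there is no consistent tagging.

NO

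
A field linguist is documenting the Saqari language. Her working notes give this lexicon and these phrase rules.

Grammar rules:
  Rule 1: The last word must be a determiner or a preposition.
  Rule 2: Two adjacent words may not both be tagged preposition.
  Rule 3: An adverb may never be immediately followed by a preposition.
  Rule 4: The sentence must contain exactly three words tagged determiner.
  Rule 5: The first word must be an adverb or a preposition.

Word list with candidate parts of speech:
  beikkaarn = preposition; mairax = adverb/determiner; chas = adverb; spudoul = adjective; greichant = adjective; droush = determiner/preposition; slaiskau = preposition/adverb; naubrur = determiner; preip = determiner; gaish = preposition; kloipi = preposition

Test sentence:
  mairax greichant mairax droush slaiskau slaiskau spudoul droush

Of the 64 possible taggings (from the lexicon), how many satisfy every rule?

2

Candidates per position — 1:mairax {adverb,determiner}; 2:greichant {adjective}; 3:mairax {adverb,determiner}; 4:droush {determiner,preposition}; 5:slaiskau {preposition,adverb}; 6:slaiskau {preposition,adverb}; 7:spudoul {adjective}; 8:droush {determiner,preposition}.
There are 64 candidate sequences in total.
The sequences that satisfy every rule: adverb adjective determiner determiner preposition adverb adjective determiner; adverb adjective determiner determiner adverb adverb adjective determiner.
Count = 2.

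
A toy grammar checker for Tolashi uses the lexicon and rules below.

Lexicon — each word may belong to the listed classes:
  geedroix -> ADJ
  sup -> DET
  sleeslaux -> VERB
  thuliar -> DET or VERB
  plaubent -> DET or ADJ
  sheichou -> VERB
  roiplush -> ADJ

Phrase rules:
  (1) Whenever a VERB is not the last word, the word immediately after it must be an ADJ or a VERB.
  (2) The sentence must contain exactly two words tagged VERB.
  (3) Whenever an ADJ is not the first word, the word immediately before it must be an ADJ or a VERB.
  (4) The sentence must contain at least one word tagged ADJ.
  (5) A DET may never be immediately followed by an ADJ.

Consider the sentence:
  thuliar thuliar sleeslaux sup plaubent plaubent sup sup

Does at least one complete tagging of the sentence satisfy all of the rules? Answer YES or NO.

Candidates per position — 1:thuliar {DET,VERB}; 2:thuliar {DET,VERB}; 3:sleeslaux {VERB}; 4:sup {DET}; 5:plaubent {DET,ADJ}; 6:plaubent {DET,ADJ}; 7:sup {DET}; 8:sup {DET}.
Rule 1 cannot be satisfied by any choice of tags from the lexicon.
So there is no consistent tagging.

NO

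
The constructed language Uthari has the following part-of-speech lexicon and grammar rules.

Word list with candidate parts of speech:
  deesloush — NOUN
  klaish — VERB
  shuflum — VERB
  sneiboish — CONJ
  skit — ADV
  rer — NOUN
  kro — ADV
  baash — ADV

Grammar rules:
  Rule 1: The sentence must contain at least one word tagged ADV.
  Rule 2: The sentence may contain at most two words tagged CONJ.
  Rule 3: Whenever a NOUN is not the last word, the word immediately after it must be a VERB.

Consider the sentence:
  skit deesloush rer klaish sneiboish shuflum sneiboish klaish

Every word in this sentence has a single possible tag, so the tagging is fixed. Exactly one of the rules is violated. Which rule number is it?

3

Fixed tagging: ADV NOUN NOUN VERB CONJ VERB CONJ VERB.
Applying the rules: R1 holds, R2 holds, R3 violated.
Only rule 3 fails.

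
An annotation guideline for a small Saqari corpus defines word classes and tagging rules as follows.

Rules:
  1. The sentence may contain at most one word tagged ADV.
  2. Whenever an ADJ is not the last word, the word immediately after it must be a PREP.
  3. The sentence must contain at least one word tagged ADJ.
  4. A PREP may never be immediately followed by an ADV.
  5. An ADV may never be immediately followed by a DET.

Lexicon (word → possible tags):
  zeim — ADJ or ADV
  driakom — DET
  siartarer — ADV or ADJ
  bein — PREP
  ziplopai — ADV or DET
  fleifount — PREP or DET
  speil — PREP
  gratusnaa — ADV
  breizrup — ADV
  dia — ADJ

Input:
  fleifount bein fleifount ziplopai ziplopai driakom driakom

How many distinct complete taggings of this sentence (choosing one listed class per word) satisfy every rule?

0

Candidates per position — 1:fleifount {PREP,DET}; 2:bein {PREP}; 3:fleifount {PREP,DET}; 4:ziplopai {ADV,DET}; 5:ziplopai {ADV,DET}; 6:driakom {DET}; 7:driakom {DET}.
There are 16 candidate sequences in total.
Rule 3 cannot be satisfied by any choice of tags from the lexicon.
So there is no consistent tagging.
Count = 0.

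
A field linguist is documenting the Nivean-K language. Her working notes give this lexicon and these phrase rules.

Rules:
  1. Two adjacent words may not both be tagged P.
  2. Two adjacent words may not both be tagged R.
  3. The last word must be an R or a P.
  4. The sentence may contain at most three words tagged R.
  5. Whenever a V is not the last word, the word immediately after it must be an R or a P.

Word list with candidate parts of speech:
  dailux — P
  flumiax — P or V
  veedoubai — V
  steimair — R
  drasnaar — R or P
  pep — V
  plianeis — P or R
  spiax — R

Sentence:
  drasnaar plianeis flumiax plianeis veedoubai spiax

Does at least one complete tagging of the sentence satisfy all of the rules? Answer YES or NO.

YES

Candidates per position — 1:drasnaar {R,P}; 2:plianeis {P,R}; 3:flumiax {P,V}; 4:plianeis {P,R}; 5:veedoubai {V}; 6:spiax {R}.
One satisfying assignment: R P V R V R.
Rule-by-rule: rule 1 ✓; rule 2 ✓; rule 3 ✓; rule 4 ✓; rule 5 ✓.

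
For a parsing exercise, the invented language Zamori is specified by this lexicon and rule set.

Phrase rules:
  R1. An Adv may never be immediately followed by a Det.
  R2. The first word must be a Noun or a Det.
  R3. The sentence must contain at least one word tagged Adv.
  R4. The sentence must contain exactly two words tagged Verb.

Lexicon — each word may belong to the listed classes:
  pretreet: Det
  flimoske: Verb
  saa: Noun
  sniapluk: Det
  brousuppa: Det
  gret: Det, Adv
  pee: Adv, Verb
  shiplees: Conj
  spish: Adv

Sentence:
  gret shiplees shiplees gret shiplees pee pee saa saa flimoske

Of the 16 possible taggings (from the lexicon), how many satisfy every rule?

4

Candidates per position — 1:gret {Det,Adv}; 2:shiplees {Conj}; 3:shiplees {Conj}; 4:gret {Det,Adv}; 5:shiplees {Conj}; 6:pee {Adv,Verb}; 7:pee {Adv,Verb}; 8:saa {Noun}; 9:saa {Noun}; 10:flimoske {Verb}.
There are 16 candidate sequences in total.
The sequences that satisfy every rule: Det Conj Conj Det Conj Adv Verb Noun Noun Verb; Det Conj Conj Det Conj Verb Adv Noun Noun Verb; Det Conj Conj Adv Conj Adv Verb Noun Noun Verb; Det Conj Conj Adv Conj Verb Adv Noun Noun Verb.
Count = 4.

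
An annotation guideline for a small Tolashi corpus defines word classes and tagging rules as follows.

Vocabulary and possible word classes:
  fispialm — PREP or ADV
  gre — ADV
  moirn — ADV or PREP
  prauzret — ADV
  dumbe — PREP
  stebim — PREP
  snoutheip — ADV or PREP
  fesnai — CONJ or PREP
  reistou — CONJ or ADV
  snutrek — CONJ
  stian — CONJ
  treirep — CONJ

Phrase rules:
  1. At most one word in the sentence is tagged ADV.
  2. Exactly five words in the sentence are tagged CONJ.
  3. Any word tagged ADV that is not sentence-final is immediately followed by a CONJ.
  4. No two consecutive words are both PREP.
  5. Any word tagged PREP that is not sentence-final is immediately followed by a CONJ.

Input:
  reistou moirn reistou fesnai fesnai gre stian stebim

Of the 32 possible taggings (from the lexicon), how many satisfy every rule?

1

Candidates per position — 1:reistou {CONJ,ADV}; 2:moirn {ADV,PREP}; 3:reistou {CONJ,ADV}; 4:fesnai {CONJ,PREP}; 5:fesnai {CONJ,PREP}; 6:gre {ADV}; 7:stian {CONJ}; 8:stebim {PREP}.
There are 32 candidate sequences in total.
The sequences that satisfy every rule: CONJ PREP CONJ CONJ CONJ ADV CONJ PREP.
Count = 1.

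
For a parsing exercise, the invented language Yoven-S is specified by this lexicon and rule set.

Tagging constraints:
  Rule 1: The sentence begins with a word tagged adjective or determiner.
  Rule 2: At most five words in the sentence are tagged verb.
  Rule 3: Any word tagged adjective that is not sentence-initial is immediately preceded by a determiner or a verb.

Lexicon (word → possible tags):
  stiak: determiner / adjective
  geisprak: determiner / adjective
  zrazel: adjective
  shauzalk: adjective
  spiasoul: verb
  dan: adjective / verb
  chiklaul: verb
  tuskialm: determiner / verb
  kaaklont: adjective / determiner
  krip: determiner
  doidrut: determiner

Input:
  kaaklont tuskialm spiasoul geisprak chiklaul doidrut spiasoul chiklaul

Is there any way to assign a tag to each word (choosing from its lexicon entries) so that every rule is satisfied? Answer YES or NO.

YES

Candidates per position — 1:kaaklont {adjective,determiner}; 2:tuskialm {determiner,verb}; 3:spiasoul {verb}; 4:geisprak {determiner,adjective}; 5:chiklaul {verb}; 6:doidrut {determiner}; 7:spiasoul {verb}; 8:chiklaul {verb}.
One satisfying assignment: adjective determiner verb adjective verb determiner verb verb.
Verifying each rule — rule 1 satisfied; rule 2 satisfied; rule 3 satisfied.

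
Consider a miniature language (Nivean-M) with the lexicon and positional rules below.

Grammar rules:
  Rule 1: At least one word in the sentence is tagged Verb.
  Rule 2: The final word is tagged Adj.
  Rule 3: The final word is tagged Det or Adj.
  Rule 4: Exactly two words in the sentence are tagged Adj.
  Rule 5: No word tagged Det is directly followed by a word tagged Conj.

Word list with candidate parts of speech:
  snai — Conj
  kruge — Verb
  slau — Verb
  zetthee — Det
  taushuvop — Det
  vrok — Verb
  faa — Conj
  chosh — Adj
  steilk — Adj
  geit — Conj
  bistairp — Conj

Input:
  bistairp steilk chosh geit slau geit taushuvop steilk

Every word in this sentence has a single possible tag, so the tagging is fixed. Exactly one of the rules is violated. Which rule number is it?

Fixed tagging: Conj Adj Adj Conj Verb Conj Det Adj.
Checking each rule: R1 holds, R2 holds, R3 holds, R4 violated, R5 holds.
Only rule 4 fails.

4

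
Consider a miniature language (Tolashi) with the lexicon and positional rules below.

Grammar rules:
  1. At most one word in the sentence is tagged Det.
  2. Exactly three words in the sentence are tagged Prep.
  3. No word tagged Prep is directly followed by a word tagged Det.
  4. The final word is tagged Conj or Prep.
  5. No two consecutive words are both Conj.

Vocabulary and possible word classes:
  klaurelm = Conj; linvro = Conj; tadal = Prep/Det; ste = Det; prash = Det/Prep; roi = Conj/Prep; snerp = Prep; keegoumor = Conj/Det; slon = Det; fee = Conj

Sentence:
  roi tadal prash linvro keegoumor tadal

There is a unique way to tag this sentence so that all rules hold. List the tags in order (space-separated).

Candidates per position — 1:roi {Conj,Prep}; 2:tadal {Prep,Det}; 3:prash {Det,Prep}; 4:linvro {Conj}; 5:keegoumor {Conj,Det}; 6:tadal {Prep,Det}.
At position 5, choosing Conj makes rule 5 impossible to satisfy; hence Det.
At position 6, choosing Det makes rule 1 impossible to satisfy; hence Prep.
At position 2, choosing Det makes rule 1 impossible to satisfy; hence Prep.
At position 3, choosing Det makes rule 1 impossible to satisfy; hence Prep.
At position 1, choosing Prep makes rule 2 impossible to satisfy; hence Conj.
The only consistent sequence is: Conj Prep Prep Conj Det Prep.
Verifying each rule — rule 1 holds; rule 2 holds; rule 3 holds; rule 4 holds; rule 5 holds.

Conj Prep Prep Conj Det Prep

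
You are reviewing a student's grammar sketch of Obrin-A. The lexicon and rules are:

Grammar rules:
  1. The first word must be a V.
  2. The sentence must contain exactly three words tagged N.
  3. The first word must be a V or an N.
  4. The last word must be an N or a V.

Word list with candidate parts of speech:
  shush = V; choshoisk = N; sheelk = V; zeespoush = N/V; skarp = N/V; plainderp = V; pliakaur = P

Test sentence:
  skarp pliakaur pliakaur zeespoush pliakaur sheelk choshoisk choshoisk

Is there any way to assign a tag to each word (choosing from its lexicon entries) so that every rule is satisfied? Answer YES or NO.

YES

Candidates per position — 1:skarp {N,V}; 2:pliakaur {P}; 3:pliakaur {P}; 4:zeespoush {N,V}; 5:pliakaur {P}; 6:sheelk {V}; 7:choshoisk {N}; 8:choshoisk {N}.
One satisfying assignment: V P P N P V N N.
Verifying each rule — rule 1 holds; rule 2 holds; rule 3 holds; rule 4 holds.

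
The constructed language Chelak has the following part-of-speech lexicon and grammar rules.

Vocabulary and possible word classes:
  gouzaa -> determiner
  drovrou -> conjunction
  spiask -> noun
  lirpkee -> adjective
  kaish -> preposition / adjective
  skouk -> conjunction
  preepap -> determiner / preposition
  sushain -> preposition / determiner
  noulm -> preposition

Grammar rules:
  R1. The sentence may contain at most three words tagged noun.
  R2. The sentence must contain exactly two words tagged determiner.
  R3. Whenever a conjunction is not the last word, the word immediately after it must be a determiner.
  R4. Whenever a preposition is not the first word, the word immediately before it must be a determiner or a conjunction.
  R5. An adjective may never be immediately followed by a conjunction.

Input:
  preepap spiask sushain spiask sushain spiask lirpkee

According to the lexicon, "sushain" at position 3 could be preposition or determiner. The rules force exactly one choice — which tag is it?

determiner

Candidates per position — 1:preepap {determiner,preposition}; 2:spiask {noun}; 3:sushain {preposition,determiner}; 4:spiask {noun}; 5:sushain {preposition,determiner}; 6:spiask {noun}; 7:lirpkee {adjective}.
At position 3, choosing preposition makes rule 4 impossible to satisfy; hence determiner.
At position 5, choosing preposition makes rule 4 impossible to satisfy; hence determiner.
At position 1, choosing determiner makes rule 2 impossible to satisfy; hence preposition.
The unique satisfying tagging is: preposition noun determiner noun determiner noun adjective.
Checking: rule 1 ✓; rule 2 ✓; rule 3 ✓; rule 4 ✓; rule 5 ✓.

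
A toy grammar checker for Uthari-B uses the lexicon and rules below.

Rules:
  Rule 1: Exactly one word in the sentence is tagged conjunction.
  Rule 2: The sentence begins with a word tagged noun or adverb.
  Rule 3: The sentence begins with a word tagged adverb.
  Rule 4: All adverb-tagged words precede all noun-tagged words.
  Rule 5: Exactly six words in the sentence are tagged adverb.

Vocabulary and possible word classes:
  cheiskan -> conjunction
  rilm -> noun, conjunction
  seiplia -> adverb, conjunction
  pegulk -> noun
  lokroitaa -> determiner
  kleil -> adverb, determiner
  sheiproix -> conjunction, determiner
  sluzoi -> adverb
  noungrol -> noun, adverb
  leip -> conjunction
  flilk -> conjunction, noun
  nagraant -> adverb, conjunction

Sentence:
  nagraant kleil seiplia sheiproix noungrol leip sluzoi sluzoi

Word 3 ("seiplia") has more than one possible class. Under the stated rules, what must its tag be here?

Candidates per position — 1:nagraant {adverb,conjunction}; 2:kleil {adverb,determiner}; 3:seiplia {adverb,conjunction}; 4:sheiproix {conjunction,determiner}; 5:noungrol {noun,adverb}; 6:leip {conjunction}; 7:sluzoi {adverb}; 8:sluzoi {adverb}.
Word 1 cannot be conjunction — rule 1 would then fail for every completion. It is adverb.
Word 2 cannot be determiner — rule 5 would then fail for every completion. It is adverb.
Word 3 cannot be conjunction — rule 1 would then fail for every completion. It is adverb.
Word 4 cannot be conjunction — rule 1 would then fail for every completion. It is determiner.
Word 5 cannot be noun — rule 4 would then fail for every completion. It is adverb.
The only consistent sequence is: adverb adverb adverb determiner adverb conjunction adverb adverb.
Verifying each rule — rule 1 ✓; rule 2 ✓; rule 3 ✓; rule 4 ✓; rule 5 ✓.

adverb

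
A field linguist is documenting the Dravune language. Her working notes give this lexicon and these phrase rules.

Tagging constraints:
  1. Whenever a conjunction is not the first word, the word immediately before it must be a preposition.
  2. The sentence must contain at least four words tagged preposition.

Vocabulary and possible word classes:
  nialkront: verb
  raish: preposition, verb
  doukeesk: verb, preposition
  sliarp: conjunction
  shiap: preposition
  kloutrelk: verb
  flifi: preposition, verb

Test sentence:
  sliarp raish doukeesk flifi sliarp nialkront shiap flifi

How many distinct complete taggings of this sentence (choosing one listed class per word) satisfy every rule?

Candidates per position — 1:sliarp {conjunction}; 2:raish {preposition,verb}; 3:doukeesk {verb,preposition}; 4:flifi {preposition,verb}; 5:sliarp {conjunction}; 6:nialkront {verb}; 7:shiap {preposition}; 8:flifi {preposition,verb}.
There are 16 candidate sequences in total.
The sequences that satisfy every rule: conjunction preposition verb preposition conjunction verb preposition preposition; conjunction preposition preposition preposition conjunction verb preposition preposition; conjunction preposition preposition preposition conjunction verb preposition verb; conjunction verb preposition preposition conjunction verb preposition preposition.
Count = 4.

4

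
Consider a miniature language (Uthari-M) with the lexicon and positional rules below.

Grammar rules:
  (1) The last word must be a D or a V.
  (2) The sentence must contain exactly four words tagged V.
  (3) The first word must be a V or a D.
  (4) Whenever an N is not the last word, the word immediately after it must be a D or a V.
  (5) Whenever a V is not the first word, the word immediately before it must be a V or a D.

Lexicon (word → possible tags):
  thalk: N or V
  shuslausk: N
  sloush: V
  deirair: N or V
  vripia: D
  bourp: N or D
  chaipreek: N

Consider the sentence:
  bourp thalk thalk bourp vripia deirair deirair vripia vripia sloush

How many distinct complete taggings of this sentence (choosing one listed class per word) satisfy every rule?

Candidates per position — 1:bourp {N,D}; 2:thalk {N,V}; 3:thalk {N,V}; 4:bourp {N,D}; 5:vripia {D}; 6:deirair {N,V}; 7:deirair {N,V}; 8:vripia {D}; 9:vripia {D}; 10:sloush {V}.
There are 64 candidate sequences in total.
The sequences that satisfy every rule: D V N D D V V D D V; D V V N D V N D D V; D V V D D V N D D V.
Count = 3.

3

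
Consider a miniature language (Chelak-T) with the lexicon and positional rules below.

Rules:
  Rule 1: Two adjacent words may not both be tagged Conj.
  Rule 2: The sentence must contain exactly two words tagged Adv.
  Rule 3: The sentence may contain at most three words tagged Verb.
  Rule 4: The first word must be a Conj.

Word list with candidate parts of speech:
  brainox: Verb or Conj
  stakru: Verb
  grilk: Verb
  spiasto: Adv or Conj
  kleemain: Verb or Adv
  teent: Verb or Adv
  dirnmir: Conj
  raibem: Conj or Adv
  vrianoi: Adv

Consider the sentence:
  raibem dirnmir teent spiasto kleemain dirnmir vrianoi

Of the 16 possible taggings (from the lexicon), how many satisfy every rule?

0

Candidates per position — 1:raibem {Conj,Adv}; 2:dirnmir {Conj}; 3:teent {Verb,Adv}; 4:spiasto {Adv,Conj}; 5:kleemain {Verb,Adv}; 6:dirnmir {Conj}; 7:vrianoi {Adv}.
There are 16 candidate sequences in total.
Every candidate sequence violates at least one rule; no consistent tagging exists.
Count = 0.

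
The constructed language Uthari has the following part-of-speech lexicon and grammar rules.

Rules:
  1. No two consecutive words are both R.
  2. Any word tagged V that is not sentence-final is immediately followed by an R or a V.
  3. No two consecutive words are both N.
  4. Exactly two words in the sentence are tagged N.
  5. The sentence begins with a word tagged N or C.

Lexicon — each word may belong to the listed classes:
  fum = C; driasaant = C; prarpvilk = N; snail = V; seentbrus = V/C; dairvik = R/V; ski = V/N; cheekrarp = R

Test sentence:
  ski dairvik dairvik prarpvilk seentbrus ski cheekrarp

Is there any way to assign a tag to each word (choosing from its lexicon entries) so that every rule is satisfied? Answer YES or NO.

YES

Candidates per position — 1:ski {V,N}; 2:dairvik {R,V}; 3:dairvik {R,V}; 4:prarpvilk {N}; 5:seentbrus {V,C}; 6:ski {V,N}; 7:cheekrarp {R}.
One satisfying assignment: N V R N V V R.
Rule-by-rule: rule 1 ✓; rule 2 ✓; rule 3 ✓; rule 4 ✓; rule 5 ✓.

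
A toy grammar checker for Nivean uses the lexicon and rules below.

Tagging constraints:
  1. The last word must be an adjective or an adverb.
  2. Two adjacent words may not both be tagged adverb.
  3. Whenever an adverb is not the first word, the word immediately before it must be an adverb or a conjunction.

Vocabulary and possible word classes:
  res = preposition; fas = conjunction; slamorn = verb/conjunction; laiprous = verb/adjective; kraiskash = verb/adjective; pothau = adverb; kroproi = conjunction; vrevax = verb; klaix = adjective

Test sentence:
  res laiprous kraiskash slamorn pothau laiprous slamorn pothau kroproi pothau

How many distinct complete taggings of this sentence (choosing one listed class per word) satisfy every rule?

Candidates per position — 1:res {preposition}; 2:laiprous {verb,adjective}; 3:kraiskash {verb,adjective}; 4:slamorn {verb,conjunction}; 5:pothau {adverb}; 6:laiprous {verb,adjective}; 7:slamorn {verb,conjunction}; 8:pothau {adverb}; 9:kroproi {conjunction}; 10:pothau {adverb}.
There are 32 candidate sequences in total.
Checking each against the rules leaves 8 sequences.
Count = 8.

8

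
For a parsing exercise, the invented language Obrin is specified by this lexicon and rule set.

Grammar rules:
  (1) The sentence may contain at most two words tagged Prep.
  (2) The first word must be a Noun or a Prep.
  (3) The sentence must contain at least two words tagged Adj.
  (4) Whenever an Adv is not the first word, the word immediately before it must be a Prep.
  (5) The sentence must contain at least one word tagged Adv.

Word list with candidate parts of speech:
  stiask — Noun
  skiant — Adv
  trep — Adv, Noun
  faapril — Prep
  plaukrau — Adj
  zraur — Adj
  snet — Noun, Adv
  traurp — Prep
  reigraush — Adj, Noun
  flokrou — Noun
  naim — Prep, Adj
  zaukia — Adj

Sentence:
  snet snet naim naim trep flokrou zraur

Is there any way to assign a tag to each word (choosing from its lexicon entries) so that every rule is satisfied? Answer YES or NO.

Candidates per position — 1:snet {Noun,Adv}; 2:snet {Noun,Adv}; 3:naim {Prep,Adj}; 4:naim {Prep,Adj}; 5:trep {Adv,Noun}; 6:flokrou {Noun}; 7:zraur {Adj}.
One satisfying assignment: Noun Noun Adj Prep Adv Noun Adj.
Check: rule 1 ok; rule 2 ok; rule 3 ok; rule 4 ok; rule 5 ok.

YES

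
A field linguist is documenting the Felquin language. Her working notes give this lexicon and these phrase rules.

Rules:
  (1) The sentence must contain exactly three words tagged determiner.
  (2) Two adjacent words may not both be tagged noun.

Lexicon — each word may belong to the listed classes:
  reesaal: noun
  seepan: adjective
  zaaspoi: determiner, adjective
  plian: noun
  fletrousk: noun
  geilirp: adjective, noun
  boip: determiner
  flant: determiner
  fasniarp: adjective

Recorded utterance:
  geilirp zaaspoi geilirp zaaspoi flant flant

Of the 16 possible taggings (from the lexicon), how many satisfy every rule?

8

Candidates per position — 1:geilirp {adjective,noun}; 2:zaaspoi {determiner,adjective}; 3:geilirp {adjective,noun}; 4:zaaspoi {determiner,adjective}; 5:flant {determiner}; 6:flant {determiner}.
There are 16 candidate sequences in total.
Checking each against the rules leaves 8 sequences.
Count = 8.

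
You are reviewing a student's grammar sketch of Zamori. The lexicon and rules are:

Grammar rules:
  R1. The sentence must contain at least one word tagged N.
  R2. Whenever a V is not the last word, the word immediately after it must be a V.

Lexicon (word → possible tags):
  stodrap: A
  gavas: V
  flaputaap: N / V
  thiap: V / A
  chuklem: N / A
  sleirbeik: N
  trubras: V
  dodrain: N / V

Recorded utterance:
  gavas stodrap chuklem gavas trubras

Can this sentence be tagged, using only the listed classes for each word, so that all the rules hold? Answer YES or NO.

NO

Candidates per position — 1:gavas {V}; 2:stodrap {A}; 3:chuklem {N,A}; 4:gavas {V}; 5:trubras {V}.
Rule 2 cannot be satisfied by any choice of tags from the lexicon.
So there is no consistent tagging.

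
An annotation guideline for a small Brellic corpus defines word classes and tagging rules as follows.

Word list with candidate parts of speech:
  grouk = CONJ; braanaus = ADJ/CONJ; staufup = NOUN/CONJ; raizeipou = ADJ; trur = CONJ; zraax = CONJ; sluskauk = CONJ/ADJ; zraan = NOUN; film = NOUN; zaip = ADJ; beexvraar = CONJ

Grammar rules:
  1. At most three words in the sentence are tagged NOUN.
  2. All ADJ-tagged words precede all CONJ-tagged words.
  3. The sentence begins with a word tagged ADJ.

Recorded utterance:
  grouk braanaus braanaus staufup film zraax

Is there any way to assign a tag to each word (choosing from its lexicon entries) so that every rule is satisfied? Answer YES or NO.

NO

Candidates per position — 1:grouk {CONJ}; 2:braanaus {ADJ,CONJ}; 3:braanaus {ADJ,CONJ}; 4:staufup {NOUN,CONJ}; 5:film {NOUN}; 6:zraax {CONJ}.
Rule 3 cannot be satisfied by any choice of tags from the lexicon.
So there is no consistent tagging.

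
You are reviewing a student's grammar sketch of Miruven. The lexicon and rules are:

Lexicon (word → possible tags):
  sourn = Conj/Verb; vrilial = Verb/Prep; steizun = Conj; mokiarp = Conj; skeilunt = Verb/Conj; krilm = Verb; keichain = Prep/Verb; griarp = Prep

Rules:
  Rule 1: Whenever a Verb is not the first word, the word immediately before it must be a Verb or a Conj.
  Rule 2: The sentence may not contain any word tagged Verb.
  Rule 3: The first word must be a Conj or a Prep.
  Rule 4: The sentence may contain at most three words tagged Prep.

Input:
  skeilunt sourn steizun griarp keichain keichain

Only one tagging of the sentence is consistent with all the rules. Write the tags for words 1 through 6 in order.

Candidates per position — 1:skeilunt {Verb,Conj}; 2:sourn {Conj,Verb}; 3:steizun {Conj}; 4:griarp {Prep}; 5:keichain {Prep,Verb}; 6:keichain {Prep,Verb}.
Position 1: tagging it Verb would leave rule 2 unsatisfiable, so it must be Conj.
Position 2: tagging it Verb would leave rule 2 unsatisfiable, so it must be Conj.
Position 5: tagging it Verb would leave rule 1 unsatisfiable, so it must be Prep.
Position 6: tagging it Verb would leave rule 1 unsatisfiable, so it must be Prep.
The unique satisfying tagging is: Conj Conj Conj Prep Prep Prep.
Verifying each rule — rule 1 ✓; rule 2 ✓; rule 3 ✓; rule 4 ✓.

Conj Conj Conj Prep Prep Prep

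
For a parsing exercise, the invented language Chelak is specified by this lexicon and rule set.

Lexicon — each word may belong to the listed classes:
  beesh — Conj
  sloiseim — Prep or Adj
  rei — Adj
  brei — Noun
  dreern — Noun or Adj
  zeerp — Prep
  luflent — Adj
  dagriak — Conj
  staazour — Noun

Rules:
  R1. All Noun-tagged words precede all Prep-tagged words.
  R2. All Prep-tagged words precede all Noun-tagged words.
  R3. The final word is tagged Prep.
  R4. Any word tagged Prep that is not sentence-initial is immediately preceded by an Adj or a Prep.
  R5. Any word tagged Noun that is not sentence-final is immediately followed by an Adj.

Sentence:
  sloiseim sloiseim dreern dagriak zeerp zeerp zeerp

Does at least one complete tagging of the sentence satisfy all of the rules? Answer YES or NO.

NO

Candidates per position — 1:sloiseim {Prep,Adj}; 2:sloiseim {Prep,Adj}; 3:dreern {Noun,Adj}; 4:dagriak {Conj}; 5:zeerp {Prep}; 6:zeerp {Prep}; 7:zeerp {Prep}.
Rule 4 cannot be satisfied by any choice of tags from the lexicon.
So there is no consistent tagging.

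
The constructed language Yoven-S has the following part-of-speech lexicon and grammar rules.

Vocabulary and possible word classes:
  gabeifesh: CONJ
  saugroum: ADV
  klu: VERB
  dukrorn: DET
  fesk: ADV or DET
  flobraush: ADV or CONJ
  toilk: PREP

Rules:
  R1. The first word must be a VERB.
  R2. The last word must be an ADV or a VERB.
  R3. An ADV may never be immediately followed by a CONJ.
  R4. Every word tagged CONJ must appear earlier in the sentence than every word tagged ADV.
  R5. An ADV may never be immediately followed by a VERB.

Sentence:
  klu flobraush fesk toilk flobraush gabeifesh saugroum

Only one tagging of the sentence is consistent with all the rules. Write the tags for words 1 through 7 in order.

VERB CONJ DET PREP CONJ CONJ ADV

Candidates per position — 1:klu {VERB}; 2:flobraush {ADV,CONJ}; 3:fesk {ADV,DET}; 4:toilk {PREP}; 5:flobraush {ADV,CONJ}; 6:gabeifesh {CONJ}; 7:saugroum {ADV}.
Position 2: ADV is ruled out by rule 4; that leaves CONJ.
Position 3: ADV is ruled out by rule 4; that leaves DET.
Position 5: ADV is ruled out by rule 3; that leaves CONJ.
So the tagging must be: VERB CONJ DET PREP CONJ CONJ ADV.
Rule-by-rule: rule 1 ok; rule 2 ok; rule 3 ok; rule 4 ok; rule 5 ok.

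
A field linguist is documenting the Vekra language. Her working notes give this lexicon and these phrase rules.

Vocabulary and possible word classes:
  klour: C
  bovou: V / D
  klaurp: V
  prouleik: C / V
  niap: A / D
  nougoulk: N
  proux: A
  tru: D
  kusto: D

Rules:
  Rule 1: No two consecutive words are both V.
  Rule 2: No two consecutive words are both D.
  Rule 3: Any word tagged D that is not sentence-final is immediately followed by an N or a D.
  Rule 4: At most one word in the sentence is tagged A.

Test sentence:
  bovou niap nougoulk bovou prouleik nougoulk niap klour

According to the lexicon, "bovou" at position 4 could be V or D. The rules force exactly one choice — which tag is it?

V

Candidates per position — 1:bovou {V,D}; 2:niap {A,D}; 3:nougoulk {N}; 4:bovou {V,D}; 5:prouleik {C,V}; 6:nougoulk {N}; 7:niap {A,D}; 8:klour {C}.
Position 4: tagging it D would leave rule 3 unsatisfiable, so it must be V.
Position 5: tagging it V would leave rule 1 unsatisfiable, so it must be C.
Position 7: tagging it D would leave rule 3 unsatisfiable, so it must be A.
Position 2: tagging it A would leave rule 4 unsatisfiable, so it must be D.
Position 1: tagging it D would leave rule 2 unsatisfiable, so it must be V.
The only consistent sequence is: V D N V C N A C.
Checking: rule 1 satisfied; rule 2 satisfied; rule 3 satisfied; rule 4 satisfied.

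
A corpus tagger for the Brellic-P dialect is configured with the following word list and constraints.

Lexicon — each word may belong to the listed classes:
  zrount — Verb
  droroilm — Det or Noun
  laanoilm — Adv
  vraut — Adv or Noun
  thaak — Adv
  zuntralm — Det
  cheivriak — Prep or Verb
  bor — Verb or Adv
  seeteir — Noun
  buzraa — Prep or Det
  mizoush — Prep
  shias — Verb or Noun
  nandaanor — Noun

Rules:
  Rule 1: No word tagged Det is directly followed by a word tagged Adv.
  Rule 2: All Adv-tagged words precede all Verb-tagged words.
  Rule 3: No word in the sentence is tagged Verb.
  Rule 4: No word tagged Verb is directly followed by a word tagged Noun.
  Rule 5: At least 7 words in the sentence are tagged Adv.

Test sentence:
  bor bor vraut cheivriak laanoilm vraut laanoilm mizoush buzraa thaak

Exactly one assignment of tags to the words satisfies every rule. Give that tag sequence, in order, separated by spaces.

Candidates per position — 1:bor {Verb,Adv}; 2:bor {Verb,Adv}; 3:vraut {Adv,Noun}; 4:cheivriak {Prep,Verb}; 5:laanoilm {Adv}; 6:vraut {Adv,Noun}; 7:laanoilm {Adv}; 8:mizoush {Prep}; 9:buzraa {Prep,Det}; 10:thaak {Adv}.
Position 1: Verb is ruled out by rule 2; that leaves Adv.
Position 2: Verb is ruled out by rule 2; that leaves Adv.
Position 3: Noun is ruled out by rule 5; that leaves Adv.
Position 4: Verb is ruled out by rule 2; that leaves Prep.
Position 6: Noun is ruled out by rule 5; that leaves Adv.
Position 9: Det is ruled out by rule 1; that leaves Prep.
The unique satisfying tagging is: Adv Adv Adv Prep Adv Adv Adv Prep Prep Adv.
Check: rule 1 ok; rule 2 ok; rule 3 ok; rule 4 ok; rule 5 ok.

Adv Adv Adv Prep Adv Adv Adv Prep Prep Adv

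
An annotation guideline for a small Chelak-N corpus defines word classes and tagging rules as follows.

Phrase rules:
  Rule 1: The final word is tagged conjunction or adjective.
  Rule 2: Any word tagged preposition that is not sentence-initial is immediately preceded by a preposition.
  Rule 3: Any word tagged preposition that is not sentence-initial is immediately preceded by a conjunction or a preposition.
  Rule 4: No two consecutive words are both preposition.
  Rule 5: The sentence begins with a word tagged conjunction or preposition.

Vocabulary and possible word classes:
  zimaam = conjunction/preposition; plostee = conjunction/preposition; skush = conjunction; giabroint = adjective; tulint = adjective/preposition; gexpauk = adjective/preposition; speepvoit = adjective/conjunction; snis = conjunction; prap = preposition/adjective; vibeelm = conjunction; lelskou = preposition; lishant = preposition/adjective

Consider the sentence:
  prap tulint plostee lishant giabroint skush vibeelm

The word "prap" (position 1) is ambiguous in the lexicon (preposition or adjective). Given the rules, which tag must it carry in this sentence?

Candidates per position — 1:prap {preposition,adjective}; 2:tulint {adjective,preposition}; 3:plostee {conjunction,preposition}; 4:lishant {preposition,adjective}; 5:giabroint {adjective}; 6:skush {conjunction}; 7:vibeelm {conjunction}.
Position 1: adjective is ruled out by rule 5; that leaves preposition.
Position 2: preposition is ruled out by rule 4; that leaves adjective.
Position 3: preposition is ruled out by rule 2; that leaves conjunction.
Position 4: preposition is ruled out by rule 2; that leaves adjective.
So the tagging must be: preposition adjective conjunction adjective adjective conjunction conjunction.
Check: rule 1 satisfied; rule 2 satisfied; rule 3 satisfied; rule 4 satisfied; rule 5 satisfied.

preposition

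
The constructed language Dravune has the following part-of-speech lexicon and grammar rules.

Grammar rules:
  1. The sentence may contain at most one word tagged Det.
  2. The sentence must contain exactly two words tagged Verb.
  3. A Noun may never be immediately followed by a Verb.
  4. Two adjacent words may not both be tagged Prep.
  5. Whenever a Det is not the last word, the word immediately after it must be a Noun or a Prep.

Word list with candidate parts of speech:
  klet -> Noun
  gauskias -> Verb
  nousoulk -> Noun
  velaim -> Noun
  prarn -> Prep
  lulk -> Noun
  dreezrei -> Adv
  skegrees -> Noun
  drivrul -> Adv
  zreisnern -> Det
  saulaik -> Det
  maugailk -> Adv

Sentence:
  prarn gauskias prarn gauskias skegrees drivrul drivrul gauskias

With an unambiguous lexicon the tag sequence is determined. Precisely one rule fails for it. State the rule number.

2

Fixed tagging: Prep Verb Prep Verb Noun Adv Adv Verb.
Applying the rules: R1 holds, R2 violated, R3 holds, R4 holds, R5 holds.
Only rule 2 fails.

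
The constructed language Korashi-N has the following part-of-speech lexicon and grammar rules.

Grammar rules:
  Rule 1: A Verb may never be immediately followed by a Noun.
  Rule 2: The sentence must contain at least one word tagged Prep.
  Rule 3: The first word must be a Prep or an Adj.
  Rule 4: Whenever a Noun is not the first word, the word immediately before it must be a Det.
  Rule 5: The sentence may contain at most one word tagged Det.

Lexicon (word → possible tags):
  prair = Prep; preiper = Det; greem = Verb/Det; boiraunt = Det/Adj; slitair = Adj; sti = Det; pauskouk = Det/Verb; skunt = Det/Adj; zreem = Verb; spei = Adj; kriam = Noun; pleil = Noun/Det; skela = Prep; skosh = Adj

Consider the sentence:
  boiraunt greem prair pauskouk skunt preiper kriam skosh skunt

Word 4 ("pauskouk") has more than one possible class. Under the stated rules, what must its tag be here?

Verb

Candidates per position — 1:boiraunt {Det,Adj}; 2:greem {Verb,Det}; 3:prair {Prep}; 4:pauskouk {Det,Verb}; 5:skunt {Det,Adj}; 6:preiper {Det}; 7:kriam {Noun}; 8:skosh {Adj}; 9:skunt {Det,Adj}.
Word 1 cannot be Det — rule 3 would then fail for every completion. It is Adj.
Word 2 cannot be Det — rule 5 would then fail for every completion. It is Verb.
Word 4 cannot be Det — rule 5 would then fail for every completion. It is Verb.
Word 5 cannot be Det — rule 5 would then fail for every completion. It is Adj.
Word 9 cannot be Det — rule 5 would then fail for every completion. It is Adj.
The only consistent sequence is: Adj Verb Prep Verb Adj Det Noun Adj Adj.
Check: rule 1 ✓; rule 2 ✓; rule 3 ✓; rule 4 ✓; rule 5 ✓.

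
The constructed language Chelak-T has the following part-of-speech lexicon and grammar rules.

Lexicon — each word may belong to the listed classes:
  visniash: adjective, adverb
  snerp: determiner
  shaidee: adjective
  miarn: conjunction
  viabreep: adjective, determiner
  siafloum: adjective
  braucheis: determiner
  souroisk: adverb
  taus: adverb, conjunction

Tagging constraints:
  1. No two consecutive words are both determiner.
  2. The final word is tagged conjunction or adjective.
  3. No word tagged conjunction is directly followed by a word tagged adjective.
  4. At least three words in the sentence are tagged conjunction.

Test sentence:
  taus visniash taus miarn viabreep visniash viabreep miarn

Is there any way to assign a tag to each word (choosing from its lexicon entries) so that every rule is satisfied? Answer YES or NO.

YES

Candidates per position — 1:taus {adverb,conjunction}; 2:visniash {adjective,adverb}; 3:taus {adverb,conjunction}; 4:miarn {conjunction}; 5:viabreep {adjective,determiner}; 6:visniash {adjective,adverb}; 7:viabreep {adjective,determiner}; 8:miarn {conjunction}.
One satisfying assignment: conjunction adverb adverb conjunction determiner adjective adjective conjunction.
Rule-by-rule: rule 1 ✓; rule 2 ✓; rule 3 ✓; rule 4 ✓.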